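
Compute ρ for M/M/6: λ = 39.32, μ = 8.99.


ρ = λ/(cμ) = 39.32/(6·8.99) = 39.32/53.94 = 0.7290

Final: 0.7290


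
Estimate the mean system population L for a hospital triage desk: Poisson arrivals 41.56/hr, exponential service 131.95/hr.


ρ = λ/μ = 41.56/131.95 = 0.3150
L = ρ/(1−ρ) = 0.3150/(1 − 0.3150) = 0.3150/0.6850 = 0.4598

Final: 0.4598


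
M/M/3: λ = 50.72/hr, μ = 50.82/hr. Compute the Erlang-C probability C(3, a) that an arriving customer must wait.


a = λ/μ = 0.9980; ρ = a/3 = 0.3327
P₀ = 0.364385 (from M/M/c formula)
C(c,a) = [a^c/(c!(1−ρ))]·P₀ = [0.99411/(6·0.6673)]·0.364385
= 0.24828·0.364385 = 0.090471

Final: 0.090471


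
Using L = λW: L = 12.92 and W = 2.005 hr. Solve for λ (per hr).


λ = L/W = 12.92/2.005 = 6.4439 /hr

Final: 6.4439 /hr


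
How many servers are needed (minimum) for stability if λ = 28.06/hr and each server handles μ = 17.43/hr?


Stability requires cμ > λ ⇔ c > λ/μ.
λ/μ = 28.06/17.43 = 1.6099
Minimum integer c = ⌊1.6099⌋ + 1 = 2
Check: 2·17.43 = 34.86 > 28.06, while 1·17.43 = 17.43 ≤ 28.06

Final: 2 servers


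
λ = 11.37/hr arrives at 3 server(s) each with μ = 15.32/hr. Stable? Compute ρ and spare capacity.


Total capacity cμ = 3·15.32 = 45.96/hr
ρ = λ/(cμ) = 11.37/45.96 = 0.2474
Stable ⇔ ρ < 1: YES
Spare capacity = cμ − λ = 45.96 − 11.37 = 34.59/hr

Final: ρ = 0.2474; stable; margin = 34.59/hr


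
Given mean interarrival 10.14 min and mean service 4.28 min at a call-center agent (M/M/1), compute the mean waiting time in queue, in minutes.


λ = 60/10.14 = 5.9172 /hr
μ = 60/4.28 = 14.0187 /hr
ρ = λ/μ = 5.9172/14.0187 = 0.4221
Wq = ρ/(μ−λ) = 0.4221/(14.0187−5.9172) = 0.05210 hr
In minutes: 0.05210·60 = 3.126 min

Final: 3.126 min


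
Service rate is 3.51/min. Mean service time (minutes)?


Mean service time = 1/μ = 1/3.51 minute = 0.28490 minute
In minutes: 0.28490 × 1 = 0.2849 min

Final: 0.2849 min


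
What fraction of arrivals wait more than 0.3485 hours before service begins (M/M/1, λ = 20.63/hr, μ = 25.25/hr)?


ρ = 20.63/25.25 = 0.8170
P(Wq > t) = ρ·e^{−(μ−λ)t} = 0.8170·e^{−1.6101}
= 0.8170·0.199874 = 0.163303

Final: 0.163303


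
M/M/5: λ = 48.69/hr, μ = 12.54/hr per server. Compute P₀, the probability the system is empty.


a = λ/μ = 48.69/12.54 = 3.8828; ρ = a/c = 0.7766
Σ_{k=0}^{4} a^k/k! (terms k=0..4) = 1.00000 + 3.88278 + 7.53797 + 9.75608 + 9.47017 = 31.64700
Tail: a^5/(5!(1−ρ)) = 882.49284/(120·0.2234) = 32.91238
P₀ = 1/(31.64700 + 32.91238) = 1/64.55938 = 0.015490

Final: 0.015490


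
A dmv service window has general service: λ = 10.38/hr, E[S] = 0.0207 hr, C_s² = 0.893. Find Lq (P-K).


ρ = λ·E[S] = 10.38·0.0207 = 0.2149
Lq = ρ²(1+C_s²)/(2(1−ρ)) = 0.04617·(1+0.893)/(2·0.7851)
= 0.04617·1.8930/1.5703 = 0.05566

Final: 0.05566


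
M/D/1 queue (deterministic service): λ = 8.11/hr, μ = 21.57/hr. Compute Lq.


ρ = 8.11/21.57 = 0.3760
M/D/1: Lq = ρ²/(2(1−ρ)) = 0.1414/(2·0.6240) = 0.11327

Final: 0.11327


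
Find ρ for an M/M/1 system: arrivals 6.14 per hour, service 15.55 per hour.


ρ = λ/μ = 6.14/15.55 = 0.3949

Final: 0.3949


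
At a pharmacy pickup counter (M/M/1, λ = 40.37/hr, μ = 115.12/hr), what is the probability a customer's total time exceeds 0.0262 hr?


W ~ Exponential(μ−λ) for M/M/1.
μ − λ = 115.12 − 40.37 = 74.7500
P(W > t) = e^{−(μ−λ)t} = e^{−1.9585} = 0.141077

Final: 0.141077


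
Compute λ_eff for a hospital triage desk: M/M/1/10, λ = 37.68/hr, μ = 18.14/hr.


ρ = 2.0772; P_K = (1−ρ)ρ^10/(1−ρ^11) = 0.518745
λ_eff = λ(1 − P_K) = 37.68·(1 − 0.518745) = 37.68·0.481255 = 18.1337 /hr

Final: 18.1337 /hr


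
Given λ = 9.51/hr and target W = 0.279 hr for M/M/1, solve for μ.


W = 1/(μ−λ) ⇒ μ − λ = 1/W = 1/0.279 = 3.5842
μ = λ + 1/W = 9.51 + 3.5842 = 13.0942 per hr

Final: 13.0942 /hr


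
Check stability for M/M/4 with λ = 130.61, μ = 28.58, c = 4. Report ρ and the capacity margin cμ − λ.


Total capacity cμ = 4·28.58 = 114.32/hr
ρ = λ/(cμ) = 130.61/114.32 = 1.1425
Stable ⇔ ρ < 1: NO
Spare capacity = cμ − λ = 114.32 − 130.61 = -16.29/hr

Final: ρ = 1.1425; unstable; margin = -16.29/hr


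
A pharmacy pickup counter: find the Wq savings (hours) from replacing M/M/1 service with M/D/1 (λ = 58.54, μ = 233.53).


ρ = 58.54/233.53 = 0.2507
Wq(M/M/1) = ρ/(μ−λ) = 0.2507/174.99 = 0.001433 hr
Wq(M/D/1) = ρ/(2(μ−λ)) = 0.0007163 hr
Savings = 0.001433 − 0.0007163 = 0.0007163 hr

Final: 0.0007163 hr


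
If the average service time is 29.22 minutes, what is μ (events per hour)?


μ = 1/(service time) in consistent units.
1 hour = 60 min, so μ = 60/29.22 = 2.0534 per hour

Final: 2.0534 /hr


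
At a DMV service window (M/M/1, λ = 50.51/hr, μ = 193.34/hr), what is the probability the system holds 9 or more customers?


ρ = 50.51/193.34 = 0.2612
P(N ≥ n) = ρ^n = 0.2612^9 = 0.000005669

Final: 0.000005669


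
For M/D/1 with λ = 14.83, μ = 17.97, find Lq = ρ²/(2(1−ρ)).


ρ = 14.83/17.97 = 0.8253
M/D/1: Lq = ρ²/(2(1−ρ)) = 0.6811/(2·0.1747) = 1.94883

Final: 1.94883


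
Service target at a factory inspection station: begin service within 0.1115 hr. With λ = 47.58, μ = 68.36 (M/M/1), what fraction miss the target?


ρ = 47.58/68.36 = 0.6960
P(Wq > t) = ρ·e^{−(μ−λ)t} = 0.6960·e^{−2.3170}
= 0.6960·0.098572 = 0.068608

Final: 0.068608


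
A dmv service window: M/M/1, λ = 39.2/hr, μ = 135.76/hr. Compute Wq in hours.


ρ = 39.2/135.76 = 0.2887
Wq = ρ/(μ−λ) = 0.2887/(135.76 − 39.2) = 0.2887/96.56 = 0.002990 hr

Final: 0.002990 hr


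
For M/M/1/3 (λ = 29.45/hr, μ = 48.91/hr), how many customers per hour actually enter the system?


ρ = 0.6021; P_K = (1−ρ)ρ^3/(1−ρ^4) = 0.100003
λ_eff = λ(1 − P_K) = 29.45·(1 − 0.100003) = 29.45·0.899997 = 26.5049 /hr

Final: 26.5049 /hr


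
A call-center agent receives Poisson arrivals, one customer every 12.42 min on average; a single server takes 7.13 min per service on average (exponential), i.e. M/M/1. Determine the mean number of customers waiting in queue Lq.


λ = 60/12.42 = 4.8309 /hr
μ = 60/7.13 = 8.4151 /hr
ρ = λ/μ = 4.8309/8.4151 = 0.5741
Lq = ρ²/(1−ρ) = 0.3296/0.4259 = 0.7738

Final: 0.7738


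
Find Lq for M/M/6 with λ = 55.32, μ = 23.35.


a = λ/μ = 2.3692; ρ = a/6 = 0.3949
P₀ = 0.093174
Lq = P₀·a^c·ρ / (c!·(1−ρ)²) = 0.093174·176.83642·0.3949/(720·0.36619)
= 0.02468

Final: 0.02468


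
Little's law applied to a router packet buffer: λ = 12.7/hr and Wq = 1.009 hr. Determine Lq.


Lq = λWq = 12.7·1.009 = 12.8143

Final: 12.8143


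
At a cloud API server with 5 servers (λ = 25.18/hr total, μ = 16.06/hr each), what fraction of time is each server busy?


ρ = λ/(cμ) = 25.18/(5·16.06) = 25.18/80.30 = 0.3136

Final: 0.3136


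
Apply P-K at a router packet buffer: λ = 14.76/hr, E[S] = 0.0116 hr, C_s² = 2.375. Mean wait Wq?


ρ = λ·E[S] = 14.76·0.0116 = 0.1712
E[S²] = E[S]²(1+C_s²) = 0.0116²·(1+2.375) = 0.0004541
Wq = λ·E[S²]/(2(1−ρ)) = 14.76·0.0004541/(2·0.8288) = 0.004044 hr

Final: 0.004044 hr


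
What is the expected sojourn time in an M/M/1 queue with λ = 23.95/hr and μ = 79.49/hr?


W = 1/(μ−λ) = 1/(79.49 − 23.95) = 1/55.54 = 0.01801 hr

Final: 0.01801 hr


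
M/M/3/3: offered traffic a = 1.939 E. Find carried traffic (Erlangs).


B(3,1.939) = 0.201366 (Erlang-B)
Carried load = a(1 − B) = 1.939·(1 − 0.201366) = 1.939·0.798634 = 1.5486 E

Final: 1.5486 Erlangs


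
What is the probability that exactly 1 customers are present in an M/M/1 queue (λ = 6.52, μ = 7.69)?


ρ = 6.52/7.69 = 0.8479
P_n = (1−ρ)·ρ^n = (1 − 0.8479)·0.8479^1 = 0.1521·0.847854 = 0.128997

Final: 0.128997


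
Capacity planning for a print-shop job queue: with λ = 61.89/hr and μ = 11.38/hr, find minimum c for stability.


Stability requires cμ > λ ⇔ c > λ/μ.
λ/μ = 61.89/11.38 = 5.4385
Minimum integer c = ⌊5.4385⌋ + 1 = 6
Check: 6·11.38 = 68.28 > 61.89, while 5·11.38 = 56.90 ≤ 61.89

Final: 6 servers


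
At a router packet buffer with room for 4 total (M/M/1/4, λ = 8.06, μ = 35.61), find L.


ρ = 8.06/35.61 = 0.2263
L = ρ[1 − (K+1)ρ^K + Kρ^(K+1)] / [(1−ρ)(1−ρ^(K+1))]
Numerator: 0.2263·(1 − 5·0.002625 + 4·0.0005940) = 0.223909
Denominator: (0.7737)·(0.999406) = 0.773200
L = 0.223909/0.773200 = 0.2896

Final: 0.2896


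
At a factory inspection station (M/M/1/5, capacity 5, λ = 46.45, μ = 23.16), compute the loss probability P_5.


ρ = λ/μ = 46.45/23.16 = 2.0056
P_K = (1−ρ)ρ^K/(1−ρ^(K+1)) = (-1.0056·32.451578)/(1 − 65.085310)
= -32.633733/-64.085310 = 0.509223

Final: 0.509223


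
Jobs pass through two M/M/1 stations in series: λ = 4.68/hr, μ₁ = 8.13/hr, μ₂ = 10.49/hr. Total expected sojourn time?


Each node sees arrival rate λ = 4.68/hr (tandem ⇒ throughput preserved).
W₁ = 1/(μ₁−λ) = 1/(8.13−4.68) = 0.28986 hr
W₂ = 1/(μ₂−λ) = 1/(10.49−4.68) = 0.17212 hr
W_total = W₁ + W₂ = 0.28986 + 0.17212 = 0.46197 hr

Final: 0.46197 hr


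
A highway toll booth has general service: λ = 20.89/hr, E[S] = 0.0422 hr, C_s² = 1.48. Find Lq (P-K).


ρ = λ·E[S] = 20.89·0.0422 = 0.8816
Lq = ρ²(1+C_s²)/(2(1−ρ)) = 0.7771·(1+1.48)/(2·0.1184)
= 0.7771·2.4800/0.2369 = 8.13613

Final: 8.13613


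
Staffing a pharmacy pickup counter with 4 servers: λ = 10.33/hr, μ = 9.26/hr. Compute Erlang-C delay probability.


a = λ/μ = 1.1156; ρ = a/4 = 0.2789
P₀ = 0.326943 (from M/M/c formula)
C(c,a) = [a^c/(c!(1−ρ))]·P₀ = [1.54866/(24·0.7211)]·0.326943
= 0.08948·0.326943 = 0.029256

Final: 0.029256


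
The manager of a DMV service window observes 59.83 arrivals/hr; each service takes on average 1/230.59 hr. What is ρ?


ρ = λ/μ = 59.83/230.59 = 0.2595

Final: 0.2595


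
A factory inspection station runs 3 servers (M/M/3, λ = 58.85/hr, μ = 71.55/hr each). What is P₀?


a = λ/μ = 58.85/71.55 = 0.8225; ρ = a/c = 0.2742
Σ_{k=0}^{2} a^k/k! (terms k=0..2) = 1.00000 + 0.82250 + 0.33825 = 2.16076
Tail: a^3/(3!(1−ρ)) = 0.55643/(6·0.7258) = 0.12777
P₀ = 1/(2.16076 + 0.12777) = 1/2.28852 = 0.436963

Final: 0.436963


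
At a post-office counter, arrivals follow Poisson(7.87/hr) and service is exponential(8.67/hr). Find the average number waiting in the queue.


ρ = 7.87/8.67 = 0.9077
Lq = ρ²/(1−ρ) = 0.8240/0.09227 = 8.9298

Final: 8.9298


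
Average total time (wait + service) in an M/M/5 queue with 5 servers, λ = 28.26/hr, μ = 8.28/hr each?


a = 3.4130; ρ = 0.6826; P₀ = 0.028837
Lq = P₀·a^c·ρ/(c!(1−ρ)²) = 0.75415
Wq = Lq/λ = 0.75415/28.26 = 0.02669 hr
W = Wq + 1/μ = 0.02669 + 0.12077 = 0.14746 hr

Final: 0.14746 hr


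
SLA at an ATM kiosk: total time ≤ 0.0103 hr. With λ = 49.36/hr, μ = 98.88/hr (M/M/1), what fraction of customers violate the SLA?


W ~ Exponential(μ−λ) for M/M/1.
μ − λ = 98.88 − 49.36 = 49.5200
P(W > t) = e^{−(μ−λ)t} = e^{−0.5101} = 0.600462

Final: 0.600462


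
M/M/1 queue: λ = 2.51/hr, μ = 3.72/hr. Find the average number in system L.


ρ = λ/μ = 2.51/3.72 = 0.6747
L = ρ/(1−ρ) = 0.6747/(1 − 0.6747) = 0.6747/0.3253 = 2.0744

Final: 2.0744


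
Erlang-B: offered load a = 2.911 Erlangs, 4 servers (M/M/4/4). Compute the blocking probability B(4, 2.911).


B(c,a) = (a^c/c!) / Σ_{k=0}^{c} a^k/k!
a^4/4! = 2.991972
Σ terms (k=0..4): 1.00000 + 2.91100 + 4.23696 + 4.11126 + 2.99197 = 15.251197
B = 2.991972/15.251197 = 0.196180

Final: 0.196180


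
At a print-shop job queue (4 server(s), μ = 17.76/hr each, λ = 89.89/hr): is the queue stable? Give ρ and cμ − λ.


Total capacity cμ = 4·17.76 = 71.04/hr
ρ = λ/(cμ) = 89.89/71.04 = 1.2653
Stable ⇔ ρ < 1: NO
Spare capacity = cμ − λ = 71.04 − 89.89 = -18.85/hr

Final: ρ = 1.2653; unstable; margin = -18.85/hr


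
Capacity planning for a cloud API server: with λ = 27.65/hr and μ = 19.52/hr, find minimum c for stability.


Stability requires cμ > λ ⇔ c > λ/μ.
λ/μ = 27.65/19.52 = 1.4165
Minimum integer c = ⌊1.4165⌋ + 1 = 2
Check: 2·19.52 = 39.04 > 27.65, while 1·19.52 = 19.52 ≤ 27.65

Final: 2 servers


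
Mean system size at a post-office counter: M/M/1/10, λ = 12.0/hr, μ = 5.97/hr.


ρ = 12.0/5.97 = 2.0101
L = ρ[1 − (K+1)ρ^K + Kρ^(K+1)] / [(1−ρ)(1−ρ^(K+1))]
Numerator: 2.0101·(1 − 11·1076.636624 + 10·2164.093717) = 19696.350357
Denominator: (-1.0101)·(-2163.093717) = 2184.833352
L = 19696.350357/2184.833352 = 9.0150

Final: 9.0150


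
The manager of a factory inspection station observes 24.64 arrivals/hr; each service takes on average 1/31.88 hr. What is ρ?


ρ = λ/μ = 24.64/31.88 = 0.7729

Final: 0.7729


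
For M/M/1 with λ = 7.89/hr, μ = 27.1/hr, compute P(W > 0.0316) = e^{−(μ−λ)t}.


W ~ Exponential(μ−λ) for M/M/1.
μ − λ = 27.1 − 7.89 = 19.2100
P(W > t) = e^{−(μ−λ)t} = e^{−0.6070} = 0.544964

Final: 0.544964


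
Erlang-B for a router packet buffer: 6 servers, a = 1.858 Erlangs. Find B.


B(c,a) = (a^c/c!) / Σ_{k=0}^{c} a^k/k!
a^6/6! = 0.057140
Σ terms (k=0..6): 1.00000 + 1.85800 + 1.72608 + 1.06902 + 0.49656 + 0.18452 + 0.05714 = 6.391324
B = 0.057140/6.391324 = 0.008940

Final: 0.008940


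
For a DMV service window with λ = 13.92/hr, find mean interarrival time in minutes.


Mean interarrival time = 1/λ = 1/13.92 hour = 0.07184 hour
In minutes: 0.07184 × 60 = 4.3103 min

Final: 4.3103 min


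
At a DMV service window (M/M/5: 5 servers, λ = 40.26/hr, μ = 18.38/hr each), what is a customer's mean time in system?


a = 2.1904; ρ = 0.4381; P₀ = 0.110522
Lq = P₀·a^c·ρ/(c!(1−ρ)²) = 0.06444
Wq = Lq/λ = 0.06444/40.26 = 0.001600 hr
W = Wq + 1/μ = 0.001600 + 0.05441 = 0.05601 hr

Final: 0.05601 hr


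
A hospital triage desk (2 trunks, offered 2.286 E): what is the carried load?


B(2,2.286) = 0.442947 (Erlang-B)
Carried load = a(1 − B) = 2.286·(1 − 0.442947) = 2.286·0.557053 = 1.2734 E

Final: 1.2734 Erlangs


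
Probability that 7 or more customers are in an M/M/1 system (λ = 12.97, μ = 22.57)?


ρ = 12.97/22.57 = 0.5747
P(N ≥ n) = ρ^n = 0.5747^7 = 0.020695

Final: 0.020695


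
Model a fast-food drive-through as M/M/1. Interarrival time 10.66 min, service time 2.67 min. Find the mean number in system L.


λ = 60/10.66 = 5.6285 /hr
μ = 60/2.67 = 22.4719 /hr
ρ = λ/μ = 5.6285/22.4719 = 0.2505
L = ρ/(1−ρ) = 0.2505/0.7495 = 0.3342

Final: 0.3342


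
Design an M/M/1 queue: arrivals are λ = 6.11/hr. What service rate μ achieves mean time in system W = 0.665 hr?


W = 1/(μ−λ) ⇒ μ − λ = 1/W = 1/0.665 = 1.5038
μ = λ + 1/W = 6.11 + 1.5038 = 7.6138 per hr

Final: 7.6138 /hr


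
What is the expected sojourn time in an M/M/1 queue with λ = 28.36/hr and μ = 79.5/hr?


W = 1/(μ−λ) = 1/(79.5 − 28.36) = 1/51.14 = 0.01955 hr

Final: 0.01955 hr


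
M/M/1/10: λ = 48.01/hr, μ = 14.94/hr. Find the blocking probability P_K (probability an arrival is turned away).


ρ = λ/μ = 48.01/14.94 = 3.2135
P_K = (1−ρ)ρ^K/(1−ρ^(K+1)) = (-2.2135·117438.659375)/(1 − 377391.568715)
= -259952.909340/-377390.568715 = 0.688817

Final: 0.688817


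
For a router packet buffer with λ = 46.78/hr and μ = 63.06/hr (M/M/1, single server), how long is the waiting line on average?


ρ = 46.78/63.06 = 0.7418
Lq = ρ²/(1−ρ) = 0.5503/0.2582 = 2.1316

Final: 2.1316


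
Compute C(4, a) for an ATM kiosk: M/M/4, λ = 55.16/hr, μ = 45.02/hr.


a = λ/μ = 1.2252; ρ = a/4 = 0.3063
P₀ = 0.292590 (from M/M/c formula)
C(c,a) = [a^c/(c!(1−ρ))]·P₀ = [2.25359/(24·0.6937)]·0.292590
= 0.13536·0.292590 = 0.039606

Final: 0.039606


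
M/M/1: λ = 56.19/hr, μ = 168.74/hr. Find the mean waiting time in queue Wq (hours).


ρ = 56.19/168.74 = 0.3330
Wq = ρ/(μ−λ) = 0.3330/(168.74 − 56.19) = 0.3330/112.55 = 0.002959 hr

Final: 0.002959 hr


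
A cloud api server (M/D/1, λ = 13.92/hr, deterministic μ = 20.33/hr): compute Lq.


ρ = 13.92/20.33 = 0.6847
M/D/1: Lq = ρ²/(2(1−ρ)) = 0.4688/(2·0.3153) = 0.74345

Final: 0.74345


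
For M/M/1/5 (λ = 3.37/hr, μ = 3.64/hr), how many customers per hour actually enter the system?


ρ = 0.9258; P_K = (1−ρ)ρ^5/(1−ρ^6) = 0.136275
λ_eff = λ(1 − P_K) = 3.37·(1 − 0.136275) = 3.37·0.863725 = 2.9108 /hr

Final: 2.9108 /hr


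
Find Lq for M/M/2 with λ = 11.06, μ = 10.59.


a = λ/μ = 1.0444; ρ = a/2 = 0.5222
P₀ = 0.313896
Lq = P₀·a^c·ρ / (c!·(1−ρ)²) = 0.313896·1.09073·0.5222/(2·0.22830)
= 0.39156

Final: 0.39156


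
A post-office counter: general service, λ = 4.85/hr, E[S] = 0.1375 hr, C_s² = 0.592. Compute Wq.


ρ = λ·E[S] = 4.85·0.1375 = 0.6669
E[S²] = E[S]²(1+C_s²) = 0.1375²·(1+0.592) = 0.030099
Wq = λ·E[S²]/(2(1−ρ)) = 4.85·0.030099/(2·0.3331) = 0.21911 hr

Final: 0.21911 hr


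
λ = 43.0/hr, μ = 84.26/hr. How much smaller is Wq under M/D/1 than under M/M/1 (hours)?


ρ = 43.0/84.26 = 0.5103
Wq(M/M/1) = ρ/(μ−λ) = 0.5103/41.26 = 0.01237 hr
Wq(M/D/1) = ρ/(2(μ−λ)) = 0.006184 hr
Savings = 0.01237 − 0.006184 = 0.006184 hr

Final: 0.006184 hr


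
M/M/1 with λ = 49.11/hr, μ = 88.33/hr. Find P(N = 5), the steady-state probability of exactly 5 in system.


ρ = 49.11/88.33 = 0.5560
P_n = (1−ρ)·ρ^n = (1 − 0.5560)·0.5560^5 = 0.4440·0.053126 = 0.023589

Final: 0.023589


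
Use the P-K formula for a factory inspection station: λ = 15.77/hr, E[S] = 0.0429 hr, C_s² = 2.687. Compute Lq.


ρ = λ·E[S] = 15.77·0.0429 = 0.6765
Lq = ρ²(1+C_s²)/(2(1−ρ)) = 0.4577·(1+2.687)/(2·0.3235)
= 0.4577·3.6870/0.6469 = 2.60850

Final: 2.60850


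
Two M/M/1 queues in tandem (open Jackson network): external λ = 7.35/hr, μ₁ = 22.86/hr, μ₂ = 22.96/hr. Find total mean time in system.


Each node sees arrival rate λ = 7.35/hr (tandem ⇒ throughput preserved).
W₁ = 1/(μ₁−λ) = 1/(22.86−7.35) = 0.06447 hr
W₂ = 1/(μ₂−λ) = 1/(22.96−7.35) = 0.06406 hr
W_total = W₁ + W₂ = 0.06447 + 0.06406 = 0.12854 hr

Final: 0.12854 hr


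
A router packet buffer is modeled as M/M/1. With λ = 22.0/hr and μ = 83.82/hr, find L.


ρ = λ/μ = 22.0/83.82 = 0.2625
L = ρ/(1−ρ) = 0.2625/(1 − 0.2625) = 0.2625/0.7375 = 0.3559

Final: 0.3559


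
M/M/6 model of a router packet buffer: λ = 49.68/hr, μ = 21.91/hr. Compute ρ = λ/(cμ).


ρ = λ/(cμ) = 49.68/(6·21.91) = 49.68/131.46 = 0.3779

Final: 0.3779


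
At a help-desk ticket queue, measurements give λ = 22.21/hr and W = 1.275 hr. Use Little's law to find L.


L = λW = 22.21·1.275 = 28.3178

Final: 28.3178


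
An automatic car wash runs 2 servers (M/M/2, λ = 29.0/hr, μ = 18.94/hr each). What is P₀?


a = λ/μ = 29.0/18.94 = 1.5312; ρ = a/c = 0.7656
Σ_{k=0}^{1} a^k/k! (terms k=0..1) = 1.00000 + 1.53115 = 2.53115
Tail: a^2/(2!(1−ρ)) = 2.34442/(2·0.2344) = 5.00038
P₀ = 1/(2.53115 + 5.00038) = 1/7.53153 = 0.132775

Final: 0.132775


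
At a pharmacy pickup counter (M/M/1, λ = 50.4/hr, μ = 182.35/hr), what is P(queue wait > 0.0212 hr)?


ρ = 50.4/182.35 = 0.2764
P(Wq > t) = ρ·e^{−(μ−λ)t} = 0.2764·e^{−2.7973}
= 0.2764·0.060972 = 0.016852

Final: 0.016852


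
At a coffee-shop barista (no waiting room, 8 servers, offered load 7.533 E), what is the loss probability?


B(c,a) = (a^c/c!) / Σ_{k=0}^{c} a^k/k!
a^8/8! = 257.171724
Σ terms (k=0..8): 1.00000 + 7.53300 + 28.37304 + 71.24471 + 134.17161 + 202.14295 + 253.79047 + 273.11480 + 257.17172 = 1228.542308
B = 257.171724/1228.542308 = 0.209331

Final: 0.209331


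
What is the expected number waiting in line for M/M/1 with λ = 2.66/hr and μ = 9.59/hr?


ρ = 2.66/9.59 = 0.2774
Lq = ρ²/(1−ρ) = 0.07694/0.7226 = 0.1065

Final: 0.1065


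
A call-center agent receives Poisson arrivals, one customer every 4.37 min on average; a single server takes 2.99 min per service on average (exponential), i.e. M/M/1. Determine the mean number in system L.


λ = 60/4.37 = 13.7300 /hr
μ = 60/2.99 = 20.0669 /hr
ρ = λ/μ = 13.7300/20.0669 = 0.6842
L = ρ/(1−ρ) = 0.6842/0.3158 = 2.1667

Final: 2.1667


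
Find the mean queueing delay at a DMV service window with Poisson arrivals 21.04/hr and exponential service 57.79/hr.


ρ = 21.04/57.79 = 0.3641
Wq = ρ/(μ−λ) = 0.3641/(57.79 − 21.04) = 0.3641/36.75 = 0.009907 hr

Final: 0.009907 hr


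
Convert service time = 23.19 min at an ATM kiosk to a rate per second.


μ = 1/(service time) in consistent units.
1 second = 0.0166667 min, so μ = 0.0166667/23.19 = 0.0007187 per second

Final: 0.0007187 /sec


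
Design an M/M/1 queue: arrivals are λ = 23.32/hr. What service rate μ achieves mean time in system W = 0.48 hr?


W = 1/(μ−λ) ⇒ μ − λ = 1/W = 1/0.48 = 2.0833
μ = λ + 1/W = 23.32 + 2.0833 = 25.4033 per hr

Final: 25.4033 /hr


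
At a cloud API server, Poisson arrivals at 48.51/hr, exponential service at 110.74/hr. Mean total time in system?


W = 1/(μ−λ) = 1/(110.74 − 48.51) = 1/62.23 = 0.01607 hr

Final: 0.01607 hr


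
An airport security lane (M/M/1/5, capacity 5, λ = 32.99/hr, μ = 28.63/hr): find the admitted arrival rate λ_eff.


ρ = 1.1523; P_K = (1−ρ)ρ^5/(1−ρ^6) = 0.230730
λ_eff = λ(1 − P_K) = 32.99·(1 − 0.230730) = 32.99·0.769270 = 25.3782 /hr

Final: 25.3782 /hr


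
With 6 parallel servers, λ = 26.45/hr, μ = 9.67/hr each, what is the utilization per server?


ρ = λ/(cμ) = 26.45/(6·9.67) = 26.45/58.02 = 0.4559

Final: 0.4559


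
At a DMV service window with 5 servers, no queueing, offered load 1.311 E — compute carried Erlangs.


B(5,1.311) = 0.008719 (Erlang-B)
Carried load = a(1 − B) = 1.311·(1 − 0.008719) = 1.311·0.991281 = 1.2996 E

Final: 1.2996 Erlangs


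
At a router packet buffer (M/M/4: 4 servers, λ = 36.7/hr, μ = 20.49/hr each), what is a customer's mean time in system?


a = 1.7911; ρ = 0.4478; P₀ = 0.163148
Lq = P₀·a^c·ρ/(c!(1−ρ)²) = 0.10273
Wq = Lq/λ = 0.10273/36.7 = 0.002799 hr
W = Wq + 1/μ = 0.002799 + 0.04880 = 0.05160 hr

Final: 0.05160 hr


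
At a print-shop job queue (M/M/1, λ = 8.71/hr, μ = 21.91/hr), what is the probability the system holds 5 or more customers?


ρ = 8.71/21.91 = 0.3975
P(N ≥ n) = ρ^n = 0.3975^5 = 0.009928

Final: 0.009928


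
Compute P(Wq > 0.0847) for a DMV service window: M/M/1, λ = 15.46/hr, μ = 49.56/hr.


ρ = 15.46/49.56 = 0.3119
P(Wq > t) = ρ·e^{−(μ−λ)t} = 0.3119·e^{−2.8883}
= 0.3119·0.055672 = 0.017367

Final: 0.017367


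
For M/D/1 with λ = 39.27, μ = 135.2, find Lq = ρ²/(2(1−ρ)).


ρ = 39.27/135.2 = 0.2905
M/D/1: Lq = ρ²/(2(1−ρ)) = 0.08437/(2·0.7095) = 0.05945

Final: 0.05945


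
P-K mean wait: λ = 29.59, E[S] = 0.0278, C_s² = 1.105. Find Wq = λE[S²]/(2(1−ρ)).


ρ = λ·E[S] = 29.59·0.0278 = 0.8226
E[S²] = E[S]²(1+C_s²) = 0.0278²·(1+1.105) = 0.001627
Wq = λ·E[S²]/(2(1−ρ)) = 29.59·0.001627/(2·0.1774) = 0.13568 hr

Final: 0.13568 hr


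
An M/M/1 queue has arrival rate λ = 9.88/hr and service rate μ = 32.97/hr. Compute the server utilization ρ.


ρ = λ/μ = 9.88/32.97 = 0.2997

Final: 0.2997


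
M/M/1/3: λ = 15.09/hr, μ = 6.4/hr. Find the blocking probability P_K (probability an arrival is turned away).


ρ = λ/μ = 15.09/6.4 = 2.3578
P_K = (1−ρ)ρ^K/(1−ρ^(K+1)) = (-1.3578·13.107739)/(1 − 30.905592)
= -17.797852/-29.905592 = 0.595135

Final: 0.595135


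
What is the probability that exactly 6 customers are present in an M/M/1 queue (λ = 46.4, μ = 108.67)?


ρ = 46.4/108.67 = 0.4270
P_n = (1−ρ)·ρ^n = (1 − 0.4270)·0.4270^6 = 0.5730·0.006060 = 0.003472

Final: 0.003472


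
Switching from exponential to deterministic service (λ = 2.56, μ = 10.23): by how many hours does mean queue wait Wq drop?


ρ = 2.56/10.23 = 0.2502
Wq(M/M/1) = ρ/(μ−λ) = 0.2502/7.67 = 0.03263 hr
Wq(M/D/1) = ρ/(2(μ−λ)) = 0.01631 hr
Savings = 0.03263 − 0.01631 = 0.01631 hr

Final: 0.01631 hr


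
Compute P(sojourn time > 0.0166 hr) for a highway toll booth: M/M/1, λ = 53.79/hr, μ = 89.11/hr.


W ~ Exponential(μ−λ) for M/M/1.
μ − λ = 89.11 − 53.79 = 35.3200
P(W > t) = e^{−(μ−λ)t} = e^{−0.5863} = 0.556375

Final: 0.556375


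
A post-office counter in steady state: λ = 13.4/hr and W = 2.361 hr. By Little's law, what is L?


L = λW = 13.4·2.361 = 31.6374

Final: 31.6374


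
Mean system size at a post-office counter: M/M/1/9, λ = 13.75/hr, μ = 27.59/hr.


ρ = 13.75/27.59 = 0.4984
L = ρ[1 − (K+1)ρ^K + Kρ^(K+1)] / [(1−ρ)(1−ρ^(K+1))]
Numerator: 0.4984·(1 − 10·0.001897 + 9·0.0009452) = 0.493157
Denominator: (0.5016)·(0.999055) = 0.501157
L = 0.493157/0.501157 = 0.9840

Final: 0.9840


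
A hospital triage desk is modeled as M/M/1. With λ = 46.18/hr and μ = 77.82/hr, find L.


ρ = λ/μ = 46.18/77.82 = 0.5934
L = ρ/(1−ρ) = 0.5934/(1 − 0.5934) = 0.5934/0.4066 = 1.4595

Final: 1.4595


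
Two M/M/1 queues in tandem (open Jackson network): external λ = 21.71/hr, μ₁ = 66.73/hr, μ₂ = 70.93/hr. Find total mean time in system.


Each node sees arrival rate λ = 21.71/hr (tandem ⇒ throughput preserved).
W₁ = 1/(μ₁−λ) = 1/(66.73−21.71) = 0.02221 hr
W₂ = 1/(μ₂−λ) = 1/(70.93−21.71) = 0.02032 hr
W_total = W₁ + W₂ = 0.02221 + 0.02032 = 0.04253 hr

Final: 0.04253 hr


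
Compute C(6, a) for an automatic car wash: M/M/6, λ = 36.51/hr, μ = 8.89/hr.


a = λ/μ = 4.1069; ρ = a/6 = 0.6845
P₀ = 0.014751 (from M/M/c formula)
C(c,a) = [a^c/(c!(1−ρ))]·P₀ = [4798.00208/(720·0.3155)]·0.014751
= 21.12014·0.014751 = 0.311536

Final: 0.311536


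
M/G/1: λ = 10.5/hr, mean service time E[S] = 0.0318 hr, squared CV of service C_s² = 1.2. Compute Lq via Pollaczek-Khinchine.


ρ = λ·E[S] = 10.5·0.0318 = 0.3339
Lq = ρ²(1+C_s²)/(2(1−ρ)) = 0.1115·(1+1.2)/(2·0.6661)
= 0.1115·2.2000/1.3322 = 0.18411

Final: 0.18411


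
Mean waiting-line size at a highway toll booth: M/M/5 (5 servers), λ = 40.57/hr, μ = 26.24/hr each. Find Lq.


a = λ/μ = 1.5461; ρ = a/5 = 0.3092
P₀ = 0.212675
Lq = P₀·a^c·ρ / (c!·(1−ρ)²) = 0.212675·8.83499·0.3092/(120·0.47717)
= 0.01015

Final: 0.01015


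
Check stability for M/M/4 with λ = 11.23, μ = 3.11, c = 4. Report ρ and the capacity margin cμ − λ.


Total capacity cμ = 4·3.11 = 12.44/hr
ρ = λ/(cμ) = 11.23/12.44 = 0.9027
Stable ⇔ ρ < 1: YES
Spare capacity = cμ − λ = 12.44 − 11.23 = 1.21/hr

Final: ρ = 0.9027; stable; margin = 1.21/hr


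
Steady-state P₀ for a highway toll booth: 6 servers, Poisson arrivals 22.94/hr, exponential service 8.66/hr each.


a = λ/μ = 22.94/8.66 = 2.6490; ρ = a/c = 0.4415
Σ_{k=0}^{5} a^k/k! (terms k=0..5) = 1.00000 + 2.64896 + 3.50850 + 3.09796 + 2.05159 + 1.08692 = 13.39392
Tail: a^6/(6!(1−ρ)) = 345.50404/(720·0.5585) = 0.85920
P₀ = 1/(13.39392 + 0.85920) = 1/14.25312 = 0.070160

Final: 0.070160


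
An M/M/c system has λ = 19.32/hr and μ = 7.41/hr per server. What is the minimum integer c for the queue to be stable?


Stability requires cμ > λ ⇔ c > λ/μ.
λ/μ = 19.32/7.41 = 2.6073
Minimum integer c = ⌊2.6073⌋ + 1 = 3
Check: 3·7.41 = 22.23 > 19.32, while 2·7.41 = 14.82 ≤ 19.32

Final: 3 servers


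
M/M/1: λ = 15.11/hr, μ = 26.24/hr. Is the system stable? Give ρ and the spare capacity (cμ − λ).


Total capacity cμ = 1·26.24 = 26.24/hr
ρ = λ/(cμ) = 15.11/26.24 = 0.5758
Stable ⇔ ρ < 1: YES
Spare capacity = cμ − λ = 26.24 − 15.11 = 11.13/hr

Final: ρ = 0.5758; stable; margin = 11.13/hr


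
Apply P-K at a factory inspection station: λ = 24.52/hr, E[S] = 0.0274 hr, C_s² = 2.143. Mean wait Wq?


ρ = λ·E[S] = 24.52·0.0274 = 0.6718
E[S²] = E[S]²(1+C_s²) = 0.0274²·(1+2.143) = 0.002360
Wq = λ·E[S²]/(2(1−ρ)) = 24.52·0.002360/(2·0.3282) = 0.08816 hr

Final: 0.08816 hr


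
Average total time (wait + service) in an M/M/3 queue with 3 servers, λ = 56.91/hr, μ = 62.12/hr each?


a = 0.9161; ρ = 0.3054; P₀ = 0.396783
Lq = P₀·a^c·ρ/(c!(1−ρ)²) = 0.03218
Wq = Lq/λ = 0.03218/56.91 = 0.0005655 hr
W = Wq + 1/μ = 0.0005655 + 0.01610 = 0.01666 hr

Final: 0.01666 hr


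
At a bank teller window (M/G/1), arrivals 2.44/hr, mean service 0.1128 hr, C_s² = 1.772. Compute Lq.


ρ = λ·E[S] = 2.44·0.1128 = 0.2752
Lq = ρ²(1+C_s²)/(2(1−ρ)) = 0.07575·(1+1.772)/(2·0.7248)
= 0.07575·2.7720/1.4495 = 0.14486

Final: 0.14486


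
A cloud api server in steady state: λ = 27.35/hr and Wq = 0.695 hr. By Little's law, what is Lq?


Lq = λWq = 27.35·0.695 = 19.0083

Final: 19.0083


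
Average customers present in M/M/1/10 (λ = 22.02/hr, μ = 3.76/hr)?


ρ = 22.02/3.76 = 5.8564
L = ρ[1 − (K+1)ρ^K + Kρ^(K+1)] / [(1−ρ)(1−ρ^(K+1))]
Numerator: 5.8564·(1 − 11·47456389.852998 + 10·277922793.766759) = 13219072462.571037
Denominator: (-4.8564)·(-277922792.766759) = 1349699520.191758
L = 13219072462.571037/1349699520.191758 = 9.7941

Final: 9.7941


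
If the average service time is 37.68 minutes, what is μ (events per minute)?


μ = 1/(service time) in consistent units.
1 minute = 1 min, so μ = 1/37.68 = 0.02654 per minute

Final: 0.02654 /min


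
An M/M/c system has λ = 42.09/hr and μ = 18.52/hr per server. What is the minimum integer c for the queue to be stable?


Stability requires cμ > λ ⇔ c > λ/μ.
λ/μ = 42.09/18.52 = 2.2727
Minimum integer c = ⌊2.2727⌋ + 1 = 3
Check: 3·18.52 = 55.56 > 42.09, while 2·18.52 = 37.04 ≤ 42.09

Final: 3 servers


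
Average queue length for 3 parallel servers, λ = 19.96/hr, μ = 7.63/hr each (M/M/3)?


a = λ/μ = 2.6160; ρ = a/3 = 0.8720
P₀ = 0.032952
Lq = P₀·a^c·ρ / (c!·(1−ρ)²) = 0.032952·17.90227·0.8720/(6·0.01638)
= 5.23248

Final: 5.23248


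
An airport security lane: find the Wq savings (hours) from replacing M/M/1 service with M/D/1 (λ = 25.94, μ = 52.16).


ρ = 25.94/52.16 = 0.4973
Wq(M/M/1) = ρ/(μ−λ) = 0.4973/26.22 = 0.01897 hr
Wq(M/D/1) = ρ/(2(μ−λ)) = 0.009484 hr
Savings = 0.01897 − 0.009484 = 0.009484 hr

Final: 0.009484 hr


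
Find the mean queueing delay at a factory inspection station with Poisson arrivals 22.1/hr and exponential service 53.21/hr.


ρ = 22.1/53.21 = 0.4153
Wq = ρ/(μ−λ) = 0.4153/(53.21 − 22.1) = 0.4153/31.11 = 0.01335 hr

Final: 0.01335 hr


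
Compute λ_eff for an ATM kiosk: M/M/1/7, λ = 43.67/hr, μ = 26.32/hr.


ρ = 1.6592; P_K = (1−ρ)ρ^7/(1−ρ^8) = 0.404338
λ_eff = λ(1 − P_K) = 43.67·(1 − 0.404338) = 43.67·0.595662 = 26.0126 /hr

Final: 26.0126 /hr


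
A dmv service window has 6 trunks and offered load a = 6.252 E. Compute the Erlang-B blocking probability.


B(c,a) = (a^c/c!) / Σ_{k=0}^{c} a^k/k!
a^6/6! = 82.943302
Σ terms (k=0..6): 1.00000 + 6.25200 + 19.54375 + 40.72918 + 63.65971 + 79.60010 + 82.94330 = 293.728038
B = 82.943302/293.728038 = 0.282381

Final: 0.282381


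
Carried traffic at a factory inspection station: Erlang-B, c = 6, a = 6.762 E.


B(6,6.762) = 0.316238 (Erlang-B)
Carried load = a(1 − B) = 6.762·(1 − 0.316238) = 6.762·0.683762 = 4.6236 E

Final: 4.6236 Erlangs


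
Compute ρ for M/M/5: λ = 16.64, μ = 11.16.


ρ = λ/(cμ) = 16.64/(5·11.16) = 16.64/55.80 = 0.2982

Final: 0.2982


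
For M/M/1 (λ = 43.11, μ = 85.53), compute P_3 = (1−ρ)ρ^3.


ρ = 43.11/85.53 = 0.5040
P_n = (1−ρ)·ρ^n = (1 − 0.5040)·0.5040^3 = 0.4960·0.128050 = 0.063508

Final: 0.063508


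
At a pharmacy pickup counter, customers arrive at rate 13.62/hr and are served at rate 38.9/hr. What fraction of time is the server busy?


ρ = λ/μ = 13.62/38.9 = 0.3501

Final: 0.3501


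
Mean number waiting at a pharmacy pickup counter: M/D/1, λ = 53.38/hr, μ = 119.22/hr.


ρ = 53.38/119.22 = 0.4477
M/D/1: Lq = ρ²/(2(1−ρ)) = 0.2005/(2·0.5523) = 0.18150

Final: 0.18150


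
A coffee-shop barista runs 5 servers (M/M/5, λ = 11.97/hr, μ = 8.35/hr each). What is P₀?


a = λ/μ = 11.97/8.35 = 1.4335; ρ = a/c = 0.2867
Σ_{k=0}^{4} a^k/k! (terms k=0..4) = 1.00000 + 1.43353 + 1.02751 + 0.49099 + 0.17596 = 4.12799
Tail: a^5/(5!(1−ρ)) = 6.05394/(120·0.7133) = 0.07073
P₀ = 1/(4.12799 + 0.07073) = 1/4.19872 = 0.238168

Final: 0.238168


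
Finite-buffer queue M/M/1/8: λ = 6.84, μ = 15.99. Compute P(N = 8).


ρ = λ/μ = 6.84/15.99 = 0.4278
P_K = (1−ρ)ρ^K/(1−ρ^(K+1)) = (0.5722·0.001121)/(1 − 0.0004796)
= 0.0006416/0.999520 = 0.0006419

Final: 0.0006419


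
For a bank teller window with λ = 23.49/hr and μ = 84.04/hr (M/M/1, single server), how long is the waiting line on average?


ρ = 23.49/84.04 = 0.2795
Lq = ρ²/(1−ρ) = 0.07813/0.7205 = 0.1084

Final: 0.1084


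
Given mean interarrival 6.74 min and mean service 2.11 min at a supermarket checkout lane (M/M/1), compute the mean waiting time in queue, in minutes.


λ = 60/6.74 = 8.9021 /hr
μ = 60/2.11 = 28.4360 /hr
ρ = λ/μ = 8.9021/28.4360 = 0.3131
Wq = ρ/(μ−λ) = 0.3131/(28.4360−8.9021) = 0.01603 hr
In minutes: 0.01603·60 = 0.9616 min

Final: 0.9616 min


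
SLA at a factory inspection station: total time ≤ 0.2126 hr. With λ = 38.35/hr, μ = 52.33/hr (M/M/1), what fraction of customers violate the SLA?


W ~ Exponential(μ−λ) for M/M/1.
μ − λ = 52.33 − 38.35 = 13.9800
P(W > t) = e^{−(μ−λ)t} = e^{−2.9721} = 0.051193

Final: 0.051193


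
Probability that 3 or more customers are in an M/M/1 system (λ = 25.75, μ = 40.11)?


ρ = 25.75/40.11 = 0.6420
P(N ≥ n) = ρ^n = 0.6420^3 = 0.264590

Final: 0.264590


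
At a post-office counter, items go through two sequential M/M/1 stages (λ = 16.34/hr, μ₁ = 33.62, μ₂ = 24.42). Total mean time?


Each node sees arrival rate λ = 16.34/hr (tandem ⇒ throughput preserved).
W₁ = 1/(μ₁−λ) = 1/(33.62−16.34) = 0.05787 hr
W₂ = 1/(μ₂−λ) = 1/(24.42−16.34) = 0.12376 hr
W_total = W₁ + W₂ = 0.05787 + 0.12376 = 0.18163 hr

Final: 0.18163 hr


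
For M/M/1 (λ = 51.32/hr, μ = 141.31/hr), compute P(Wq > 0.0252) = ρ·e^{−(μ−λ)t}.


ρ = 51.32/141.31 = 0.3632
P(Wq > t) = ρ·e^{−(μ−λ)t} = 0.3632·e^{−2.2677}
= 0.3632·0.103545 = 0.037605

Final: 0.037605


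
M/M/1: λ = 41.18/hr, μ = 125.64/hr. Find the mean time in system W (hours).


W = 1/(μ−λ) = 1/(125.64 − 41.18) = 1/84.46 = 0.01184 hr

Final: 0.01184 hr


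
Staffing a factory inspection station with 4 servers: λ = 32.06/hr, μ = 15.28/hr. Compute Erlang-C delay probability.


a = λ/μ = 2.0982; ρ = a/4 = 0.5245
P₀ = 0.117135 (from M/M/c formula)
C(c,a) = [a^c/(c!(1−ρ))]·P₀ = [19.38031/(24·0.4755)]·0.117135
= 1.69839·0.117135 = 0.198940

Final: 0.198940


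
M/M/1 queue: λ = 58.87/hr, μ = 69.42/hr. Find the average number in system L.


ρ = λ/μ = 58.87/69.42 = 0.8480
L = ρ/(1−ρ) = 0.8480/(1 − 0.8480) = 0.8480/0.1520 = 5.5801

Final: 5.5801


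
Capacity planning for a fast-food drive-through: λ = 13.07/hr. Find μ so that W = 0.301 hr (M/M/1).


W = 1/(μ−λ) ⇒ μ − λ = 1/W = 1/0.301 = 3.3223
μ = λ + 1/W = 13.07 + 3.3223 = 16.3923 per hr

Final: 16.3923 /hr


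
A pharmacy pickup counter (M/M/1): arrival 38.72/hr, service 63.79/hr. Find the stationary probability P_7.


ρ = 38.72/63.79 = 0.6070
P_n = (1−ρ)·ρ^n = (1 − 0.6070)·0.6070^7 = 0.3930·0.030358 = 0.011931

Final: 0.011931


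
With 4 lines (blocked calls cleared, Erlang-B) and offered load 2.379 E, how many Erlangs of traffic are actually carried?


B(4,2.379) = 0.136362 (Erlang-B)
Carried load = a(1 − B) = 2.379·(1 − 0.136362) = 2.379·0.863638 = 2.0546 E

Final: 2.0546 Erlangs


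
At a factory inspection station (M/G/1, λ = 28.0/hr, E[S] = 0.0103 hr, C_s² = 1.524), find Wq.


ρ = λ·E[S] = 28.0·0.0103 = 0.2884
E[S²] = E[S]²(1+C_s²) = 0.0103²·(1+1.524) = 0.0002678
Wq = λ·E[S²]/(2(1−ρ)) = 28.0·0.0002678/(2·0.7116) = 0.005268 hr

Final: 0.005268 hr


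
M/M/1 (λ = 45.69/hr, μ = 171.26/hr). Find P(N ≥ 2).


ρ = 45.69/171.26 = 0.2668
P(N ≥ n) = ρ^n = 0.2668^2 = 0.071175

Final: 0.071175


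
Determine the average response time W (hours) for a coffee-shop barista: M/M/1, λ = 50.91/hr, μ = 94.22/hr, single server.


W = 1/(μ−λ) = 1/(94.22 − 50.91) = 1/43.31 = 0.02309 hr

Final: 0.02309 hr


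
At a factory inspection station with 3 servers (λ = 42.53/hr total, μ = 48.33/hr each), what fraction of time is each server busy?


ρ = λ/(cμ) = 42.53/(3·48.33) = 42.53/144.99 = 0.2933

Final: 0.2933


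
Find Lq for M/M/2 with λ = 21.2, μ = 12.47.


a = λ/μ = 1.7001; ρ = a/2 = 0.8500
P₀ = 0.081058
Lq = P₀·a^c·ρ / (c!·(1−ρ)²) = 0.081058·2.89027·0.8500/(2·0.02249)
= 4.42784

Final: 4.42784


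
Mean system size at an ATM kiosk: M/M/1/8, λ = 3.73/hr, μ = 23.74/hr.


ρ = 3.73/23.74 = 0.1571
L = ρ[1 − (K+1)ρ^K + Kρ^(K+1)] / [(1−ρ)(1−ρ^(K+1))]
Numerator: 0.1571·(1 − 9·0.0000003714 + 8·0.00000005835) = 0.157118
Denominator: (0.8429)·(1.000000) = 0.842881
L = 0.157118/0.842881 = 0.1864

Final: 0.1864


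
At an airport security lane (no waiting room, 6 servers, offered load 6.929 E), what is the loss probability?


B(c,a) = (a^c/c!) / Σ_{k=0}^{c} a^k/k!
a^6/6! = 153.706018
Σ terms (k=0..6): 1.00000 + 6.92900 + 24.00552 + 55.44475 + 96.04417 + 133.09801 + 153.70602 = 470.227468
B = 153.706018/470.227468 = 0.326876

Final: 0.326876


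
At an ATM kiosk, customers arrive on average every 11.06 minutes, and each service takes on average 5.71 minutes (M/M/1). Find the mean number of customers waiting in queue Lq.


λ = 60/11.06 = 5.4250 /hr
μ = 60/5.71 = 10.5079 /hr
ρ = λ/μ = 5.4250/10.5079 = 0.5163
Lq = ρ²/(1−ρ) = 0.2665/0.4837 = 0.5510

Final: 0.5510


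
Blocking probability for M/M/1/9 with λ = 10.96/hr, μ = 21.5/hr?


ρ = λ/μ = 10.96/21.5 = 0.5098
P_K = (1−ρ)ρ^K/(1−ρ^(K+1)) = (0.4902·0.002325)/(1 − 0.001185)
= 0.001140/0.998815 = 0.001141

Final: 0.001141


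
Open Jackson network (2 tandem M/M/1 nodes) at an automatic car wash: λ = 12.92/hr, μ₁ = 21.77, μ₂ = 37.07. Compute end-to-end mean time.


Each node sees arrival rate λ = 12.92/hr (tandem ⇒ throughput preserved).
W₁ = 1/(μ₁−λ) = 1/(21.77−12.92) = 0.11299 hr
W₂ = 1/(μ₂−λ) = 1/(37.07−12.92) = 0.04141 hr
W_total = W₁ + W₂ = 0.11299 + 0.04141 = 0.15440 hr

Final: 0.15440 hr


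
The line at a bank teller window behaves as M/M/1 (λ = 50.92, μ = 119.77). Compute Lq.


ρ = 50.92/119.77 = 0.4251
Lq = ρ²/(1−ρ) = 0.1808/0.5749 = 0.3144

Final: 0.3144


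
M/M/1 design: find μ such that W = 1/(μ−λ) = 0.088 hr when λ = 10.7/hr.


W = 1/(μ−λ) ⇒ μ − λ = 1/W = 1/0.088 = 11.3636
μ = λ + 1/W = 10.7 + 11.3636 = 22.0636 per hr

Final: 22.0636 /hr


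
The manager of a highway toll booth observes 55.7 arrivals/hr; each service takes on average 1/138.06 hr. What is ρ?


ρ = λ/μ = 55.7/138.06 = 0.4034

Final: 0.4034


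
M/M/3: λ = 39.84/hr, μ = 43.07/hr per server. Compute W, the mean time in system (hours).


a = 0.9250; ρ = 0.3083; P₀ = 0.393153
Lq = P₀·a^c·ρ/(c!(1−ρ)²) = 0.03343
Wq = Lq/λ = 0.03343/39.84 = 0.0008390 hr
W = Wq + 1/μ = 0.0008390 + 0.02322 = 0.02406 hr

Final: 0.02406 hr
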